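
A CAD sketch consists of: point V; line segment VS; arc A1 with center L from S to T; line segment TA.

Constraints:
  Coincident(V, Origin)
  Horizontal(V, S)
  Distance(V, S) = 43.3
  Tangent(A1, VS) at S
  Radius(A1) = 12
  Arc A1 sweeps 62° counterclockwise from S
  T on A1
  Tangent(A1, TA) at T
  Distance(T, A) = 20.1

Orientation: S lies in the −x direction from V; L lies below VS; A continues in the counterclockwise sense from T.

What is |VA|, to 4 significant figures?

67.77

On A1, S sits at bearing 90° from L; a 62° counterclockwise sweep puts T at bearing 152°, so T = L + 12.0·(cos 152°, sin 152°) = (-53.90, -6.366). A1 meets TA tangentially, so LT is at right angles to TA, so TA runs along (−sin 152°, cos 152°); with |TA| = 20.1, A = (-63.33, -24.11). Then |VA| = |A − V| = 67.77.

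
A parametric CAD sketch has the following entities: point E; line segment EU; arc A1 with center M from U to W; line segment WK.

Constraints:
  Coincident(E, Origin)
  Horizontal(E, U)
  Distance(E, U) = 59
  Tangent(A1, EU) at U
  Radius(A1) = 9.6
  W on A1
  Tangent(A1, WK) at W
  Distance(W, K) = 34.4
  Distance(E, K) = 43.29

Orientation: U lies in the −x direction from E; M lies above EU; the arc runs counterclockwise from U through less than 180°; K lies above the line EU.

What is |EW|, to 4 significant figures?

51.55

Checks: |MW| = 9.600 ✓; ∠(MW, WK) = 90.00° ✓; |WK| = 34.40 ✓; |EK| = 43.29 ✓.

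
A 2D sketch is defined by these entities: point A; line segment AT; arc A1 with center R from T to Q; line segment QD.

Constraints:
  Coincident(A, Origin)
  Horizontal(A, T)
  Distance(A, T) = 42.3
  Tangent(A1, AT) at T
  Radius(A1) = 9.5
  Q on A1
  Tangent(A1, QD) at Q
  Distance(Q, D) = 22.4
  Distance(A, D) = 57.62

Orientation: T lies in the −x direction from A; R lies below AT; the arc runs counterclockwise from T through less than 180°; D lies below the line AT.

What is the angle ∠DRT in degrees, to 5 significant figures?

168.94°

A is at the origin; A and T share the same y with |AT| = 42.3 and T on the −x side, so T = (-42.300, 0.0000). The tangent condition forces RT to be normal to AT, so R = T + (0, -9.5) = (-42.300, -9.5000). Since RQ ⟂ QD (tangency), |RD| = √(9.5² + 22.4²) = 24.331 regardless of where Q sits on A1. So D lies on both circle(A, 57.62) and circle(R, 24.331); the below-AT intersection is D = (-46.967, -33.380). Q is the foot of the tangent from D: Q = (-51.595, -11.463).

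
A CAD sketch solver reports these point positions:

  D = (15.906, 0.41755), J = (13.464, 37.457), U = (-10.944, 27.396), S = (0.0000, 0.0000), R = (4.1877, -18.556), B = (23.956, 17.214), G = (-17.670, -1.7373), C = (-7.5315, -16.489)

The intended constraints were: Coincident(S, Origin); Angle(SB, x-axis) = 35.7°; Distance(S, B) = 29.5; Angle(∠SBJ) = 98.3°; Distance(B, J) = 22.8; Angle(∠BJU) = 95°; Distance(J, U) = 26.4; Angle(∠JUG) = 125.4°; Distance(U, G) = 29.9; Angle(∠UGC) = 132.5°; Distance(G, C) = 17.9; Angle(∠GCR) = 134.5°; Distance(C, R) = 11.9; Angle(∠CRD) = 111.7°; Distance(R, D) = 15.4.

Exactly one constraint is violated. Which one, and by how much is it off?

Distance(R, D) = 15.4 — off by 6.90.

S = (0.00, 0.00) ✓; SB at 35.70° ✓; |SB| = 29.50 ✓; ∠SBJ = 98.30° ✓; |BJ| = 22.80 ✓; ∠BJU = 95.00° ✓; |JU| = 26.40 ✓; ∠JUG = 125.4° ✓; |UG| = 29.90 ✓; ∠UGC = 132.5° ✓; |GC| = 17.90 ✓; ∠GCR = 134.5° ✓; |CR| = 11.90 ✓; ∠CRD = 111.7° ✓; |RD| = 22.30 ✗.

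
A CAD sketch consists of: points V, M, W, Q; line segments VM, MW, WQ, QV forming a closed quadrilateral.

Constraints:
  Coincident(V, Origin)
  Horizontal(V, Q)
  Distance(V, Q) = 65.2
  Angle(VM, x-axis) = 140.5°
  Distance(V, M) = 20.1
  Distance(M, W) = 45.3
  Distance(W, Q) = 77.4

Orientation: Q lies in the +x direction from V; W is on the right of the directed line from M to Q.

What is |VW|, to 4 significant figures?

31.89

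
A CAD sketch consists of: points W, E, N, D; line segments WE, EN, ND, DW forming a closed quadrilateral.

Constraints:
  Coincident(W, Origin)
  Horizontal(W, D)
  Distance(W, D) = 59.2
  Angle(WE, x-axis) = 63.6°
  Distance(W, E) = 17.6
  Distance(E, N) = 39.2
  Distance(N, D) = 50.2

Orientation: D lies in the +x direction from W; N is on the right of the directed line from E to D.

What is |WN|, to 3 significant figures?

27.1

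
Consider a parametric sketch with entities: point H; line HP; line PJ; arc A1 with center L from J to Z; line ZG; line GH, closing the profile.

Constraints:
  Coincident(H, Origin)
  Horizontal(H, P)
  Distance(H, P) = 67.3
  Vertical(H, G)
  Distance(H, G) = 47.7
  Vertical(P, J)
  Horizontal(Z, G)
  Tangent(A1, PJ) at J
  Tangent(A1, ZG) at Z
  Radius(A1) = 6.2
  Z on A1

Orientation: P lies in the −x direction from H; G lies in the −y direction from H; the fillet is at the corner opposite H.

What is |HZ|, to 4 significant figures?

77.51

H is at the origin; HP is horizontal with |HP| = 67.3 and P on the −x side, so P = (-67.30, 0.000). HG is vertical with |HG| = 47.7 and G on the −y side, so G = (0.000, -47.70). The virtual corner opposite H is at (-67.30, -47.70). The tangent condition forces LJ to be normal to PJ and the tangent condition forces LZ to be normal to ZG, with radius 6.2, so the center L sits 6.2 in from both sides at L = (-61.10, -41.50). That places the tangent points at J = (-67.30, -41.50) on PJ and Z = (-61.10, -47.70) on ZG. Then |HZ| = |Z − H| = 77.51.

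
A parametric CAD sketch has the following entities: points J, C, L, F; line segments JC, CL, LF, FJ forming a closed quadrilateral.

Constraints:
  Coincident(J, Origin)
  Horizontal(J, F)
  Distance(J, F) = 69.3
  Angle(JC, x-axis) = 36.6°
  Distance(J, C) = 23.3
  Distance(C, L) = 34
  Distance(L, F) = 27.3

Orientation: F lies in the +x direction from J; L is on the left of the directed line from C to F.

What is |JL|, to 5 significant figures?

56.050

J is at the origin; JF is horizontal with |JF| = 69.3 and F in +x, so F = (69.3, 0). JC runs at 36.6° with |JC| = 23.3, so C = (18.706, 13.892). L is determined by |CL| = 34.0 and |LF| = 27.3 together: it lies at the intersection of circle(C, 34.0) and circle(F, 27.3). With |CF| = 52.467, the foot of the radical line on CF is 30.147 from C and the perpendicular offset is √(34.0² − 30.147²) = 15.720. Taking the left-of-CF solution: L = (51.940, 21.069).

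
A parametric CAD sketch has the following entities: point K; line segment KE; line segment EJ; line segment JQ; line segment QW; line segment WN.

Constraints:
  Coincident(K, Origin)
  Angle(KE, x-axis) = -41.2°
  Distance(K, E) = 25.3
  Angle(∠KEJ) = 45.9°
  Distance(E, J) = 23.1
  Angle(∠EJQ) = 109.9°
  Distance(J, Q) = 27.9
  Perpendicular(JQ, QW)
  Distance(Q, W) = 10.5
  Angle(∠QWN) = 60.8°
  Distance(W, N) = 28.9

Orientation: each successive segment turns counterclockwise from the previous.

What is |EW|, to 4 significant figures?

37.48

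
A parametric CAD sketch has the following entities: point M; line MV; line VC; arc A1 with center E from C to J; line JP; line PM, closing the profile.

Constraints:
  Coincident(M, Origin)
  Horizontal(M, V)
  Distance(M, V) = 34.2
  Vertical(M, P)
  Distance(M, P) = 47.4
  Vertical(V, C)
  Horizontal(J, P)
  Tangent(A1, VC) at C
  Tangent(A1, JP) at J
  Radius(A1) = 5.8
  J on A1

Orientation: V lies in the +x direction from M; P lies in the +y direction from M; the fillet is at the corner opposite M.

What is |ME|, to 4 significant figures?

50.37

M is at the origin; M and V share the same y with |MV| = 34.2 and V on the +x side, so V = (34.20, 0.000). M and P share the same x with |MP| = 47.4 and P on the +y side, so P = (0.000, 47.40). The virtual corner opposite M is at (34.20, 47.40). A1 meets VC tangentially, so EC is at right angles to VC and tangency of A1 to JP means the radius EJ is perpendicular to JP, with radius 5.8, so the center E sits 5.8 in from both sides at E = (28.40, 41.60). Then |ME| = |E − M| = 50.37.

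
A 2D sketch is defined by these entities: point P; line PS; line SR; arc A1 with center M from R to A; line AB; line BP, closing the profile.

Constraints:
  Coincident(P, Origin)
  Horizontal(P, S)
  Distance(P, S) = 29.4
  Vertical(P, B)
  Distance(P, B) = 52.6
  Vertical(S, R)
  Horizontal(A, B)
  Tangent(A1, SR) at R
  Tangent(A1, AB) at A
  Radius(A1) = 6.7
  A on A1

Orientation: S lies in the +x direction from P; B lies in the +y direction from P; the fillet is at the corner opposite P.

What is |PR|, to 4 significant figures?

54.51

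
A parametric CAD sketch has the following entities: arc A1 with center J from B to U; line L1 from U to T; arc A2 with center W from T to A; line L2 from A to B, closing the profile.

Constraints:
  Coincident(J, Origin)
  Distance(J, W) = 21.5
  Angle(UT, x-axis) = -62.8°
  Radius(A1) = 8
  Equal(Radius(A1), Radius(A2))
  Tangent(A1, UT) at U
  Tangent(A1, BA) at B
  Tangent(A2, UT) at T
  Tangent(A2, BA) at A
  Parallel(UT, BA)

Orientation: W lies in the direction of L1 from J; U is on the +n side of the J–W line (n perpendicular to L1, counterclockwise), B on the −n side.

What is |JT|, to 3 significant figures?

22.9

The slot axis is L1's direction at -62.8°, so u = (cos -62.8°, sin -62.8°) = (0.457, -0.889) and n = (−sin -62.8°, cos -62.8°) = (0.889, 0.457). J is at the origin and W lies 21.5 along u from J, so W = 21.5·u = (9.83, -19.1). Tangency of A1 to both parallel lines with radius 8.0 puts U and B at J ± 8.0·n: U = (7.12, 3.66), B = (-7.12, -3.66). Equal radii place T and A the same way about W: T = W + 8.0·n = (16.9, -15.5), A = W − 8.0·n = (2.71, -22.8). Then |JT| = |T − J| = 22.9.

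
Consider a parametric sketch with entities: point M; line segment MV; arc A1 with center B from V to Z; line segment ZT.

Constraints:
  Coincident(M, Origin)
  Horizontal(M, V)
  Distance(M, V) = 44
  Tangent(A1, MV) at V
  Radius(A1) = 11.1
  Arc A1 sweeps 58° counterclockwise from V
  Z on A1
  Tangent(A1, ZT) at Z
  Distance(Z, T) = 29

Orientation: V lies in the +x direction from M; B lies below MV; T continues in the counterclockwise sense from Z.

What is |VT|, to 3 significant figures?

38.8

M is at the origin; MV is horizontal with |MV| = 44.0 and V on the +x side, so V = (44.0, 0.00). The tangent condition forces BV to be normal to MV, so B = V + (0, -11.1) = (44.0, -11.1). On A1, V sits at bearing 90° from B; a 58° counterclockwise sweep puts Z at bearing 148°, so Z = B + 11.1·(cos 148°, sin 148°) = (34.6, -5.22). Since A1 is tangent to ZT there, BZ ⟂ ZT, so ZT runs along (−sin 148°, cos 148°); with |ZT| = 29.0, T = (19.2, -29.8). Then |VT| = |T − V| = 38.8.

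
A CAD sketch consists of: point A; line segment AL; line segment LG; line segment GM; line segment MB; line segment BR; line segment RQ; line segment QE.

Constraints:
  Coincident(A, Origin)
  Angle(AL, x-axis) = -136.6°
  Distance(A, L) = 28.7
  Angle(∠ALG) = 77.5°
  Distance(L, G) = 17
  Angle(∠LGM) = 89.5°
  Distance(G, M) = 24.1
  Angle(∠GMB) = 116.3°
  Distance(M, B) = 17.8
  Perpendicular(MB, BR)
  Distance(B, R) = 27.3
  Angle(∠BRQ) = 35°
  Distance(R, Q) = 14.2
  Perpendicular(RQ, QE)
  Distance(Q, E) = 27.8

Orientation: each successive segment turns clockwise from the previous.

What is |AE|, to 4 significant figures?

21.24

∠BRQ = 35.0° gives RQ at 91.70° from the x-axis; with |RQ| = 14.2, Q = (-9.329, -11.33). The perpendicularity gives QE at right angles to RQ, so QE runs at 1.700°; with |QE| = 27.8, E = (18.46, -10.51). Then |AE| = |E − A| = 21.24.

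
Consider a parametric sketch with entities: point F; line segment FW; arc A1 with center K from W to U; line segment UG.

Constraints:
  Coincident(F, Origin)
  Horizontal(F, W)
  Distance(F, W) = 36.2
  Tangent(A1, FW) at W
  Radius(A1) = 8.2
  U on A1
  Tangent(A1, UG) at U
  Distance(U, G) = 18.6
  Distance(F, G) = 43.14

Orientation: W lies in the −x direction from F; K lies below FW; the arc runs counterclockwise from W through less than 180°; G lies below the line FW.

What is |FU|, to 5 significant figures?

44.863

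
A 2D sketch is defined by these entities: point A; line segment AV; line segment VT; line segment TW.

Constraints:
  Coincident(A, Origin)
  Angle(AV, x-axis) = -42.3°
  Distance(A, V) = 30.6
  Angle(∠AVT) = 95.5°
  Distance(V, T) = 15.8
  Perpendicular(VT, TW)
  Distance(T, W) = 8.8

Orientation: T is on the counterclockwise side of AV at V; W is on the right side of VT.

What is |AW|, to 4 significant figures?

43.50

A is at the origin; AV runs at -42.3° with length 30.6, so V = 30.6·(cos -42.3°, sin -42.3°) = (22.63, -20.59). ∠AVT = 95.5°, so VT runs at -42.3° + (180° − 95.5°) = 42.20° from the x-axis; with |VT| = 15.8, T = V + 15.8·(cos 42.20°, sin 42.20°) = (34.34, -9.981). VT ⟂ TW; with |TW| = 8.8 on the right of VT, W = T + 8.8·(0.6717, -0.7408) = (40.25, -16.50). Then |AW| = |W − A| = 43.50.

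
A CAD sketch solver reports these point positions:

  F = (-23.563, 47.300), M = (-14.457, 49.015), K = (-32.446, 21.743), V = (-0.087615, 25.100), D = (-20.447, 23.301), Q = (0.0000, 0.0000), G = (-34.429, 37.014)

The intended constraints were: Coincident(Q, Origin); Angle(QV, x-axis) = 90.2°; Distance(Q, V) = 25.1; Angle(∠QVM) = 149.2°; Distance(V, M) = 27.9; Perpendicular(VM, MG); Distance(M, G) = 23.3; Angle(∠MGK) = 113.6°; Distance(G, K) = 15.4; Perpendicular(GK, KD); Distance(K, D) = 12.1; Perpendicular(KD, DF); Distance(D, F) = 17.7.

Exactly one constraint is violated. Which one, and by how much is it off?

Distance(D, F) = 17.7 — off by 6.50.

Q = (0.00, 0.00) ✓; QV at 90.20° ✓; |QV| = 25.10 ✓; ∠QVM = 149.2° ✓; |VM| = 27.90 ✓; ∠(VM, MG) = 90.00° ✓; |MG| = 23.30 ✓; ∠MGK = 113.6° ✓; |GK| = 15.40 ✓; ∠(GK, KD) = 90.00° ✓; |KD| = 12.10 ✓; ∠(KD, DF) = 90.00° ✓; |DF| = 24.20 ✗.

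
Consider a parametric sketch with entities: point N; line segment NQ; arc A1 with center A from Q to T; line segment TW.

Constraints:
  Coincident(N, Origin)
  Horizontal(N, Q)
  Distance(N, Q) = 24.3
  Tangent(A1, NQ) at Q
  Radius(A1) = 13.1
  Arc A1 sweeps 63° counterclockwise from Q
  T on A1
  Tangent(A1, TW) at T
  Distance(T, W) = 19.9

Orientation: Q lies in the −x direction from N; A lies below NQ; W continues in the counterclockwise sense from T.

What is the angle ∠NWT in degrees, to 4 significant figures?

34.06°

N is at the origin; N and Q share the same y with |NQ| = 24.3 and Q on the −x side, so Q = (-24.30, 0.000). The tangent condition forces AQ to be normal to NQ, so A = Q + (0, -13.1) = (-24.30, -13.10). On A1, Q sits at bearing 90° from A; a 63° counterclockwise sweep puts T at bearing 153°, so T = A + 13.1·(cos 153°, sin 153°) = (-35.97, -7.153). Tangency of A1 to TW means the radius AT is perpendicular to TW, so TW runs along (−sin 153°, cos 153°); with |TW| = 19.9, W = (-45.01, -24.88). Then cos ∠NWT = WN·WT / (|WN||WT|), giving 34.06°.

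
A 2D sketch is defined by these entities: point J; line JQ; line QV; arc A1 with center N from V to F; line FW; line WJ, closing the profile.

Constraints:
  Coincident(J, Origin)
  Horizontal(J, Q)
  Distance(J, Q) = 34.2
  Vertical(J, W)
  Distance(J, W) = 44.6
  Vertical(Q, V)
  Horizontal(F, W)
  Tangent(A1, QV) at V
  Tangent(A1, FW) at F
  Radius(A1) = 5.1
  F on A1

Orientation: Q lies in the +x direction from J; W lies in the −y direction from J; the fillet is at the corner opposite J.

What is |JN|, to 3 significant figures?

49.1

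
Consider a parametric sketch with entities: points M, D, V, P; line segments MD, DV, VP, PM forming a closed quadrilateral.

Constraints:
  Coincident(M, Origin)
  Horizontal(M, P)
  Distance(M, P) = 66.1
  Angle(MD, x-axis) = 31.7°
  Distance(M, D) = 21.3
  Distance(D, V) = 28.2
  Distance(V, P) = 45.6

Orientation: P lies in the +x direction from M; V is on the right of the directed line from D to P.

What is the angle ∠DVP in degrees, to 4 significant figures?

79.98°

Checks: |DV| = 28.20 ✓; |VP| = 45.60 ✓.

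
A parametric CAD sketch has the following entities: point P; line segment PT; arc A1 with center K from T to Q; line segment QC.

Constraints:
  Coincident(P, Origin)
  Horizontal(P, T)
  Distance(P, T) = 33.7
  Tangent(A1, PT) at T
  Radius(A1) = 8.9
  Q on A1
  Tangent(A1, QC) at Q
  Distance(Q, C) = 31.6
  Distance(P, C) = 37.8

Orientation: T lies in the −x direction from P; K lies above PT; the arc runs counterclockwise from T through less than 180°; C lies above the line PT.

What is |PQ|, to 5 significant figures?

26.031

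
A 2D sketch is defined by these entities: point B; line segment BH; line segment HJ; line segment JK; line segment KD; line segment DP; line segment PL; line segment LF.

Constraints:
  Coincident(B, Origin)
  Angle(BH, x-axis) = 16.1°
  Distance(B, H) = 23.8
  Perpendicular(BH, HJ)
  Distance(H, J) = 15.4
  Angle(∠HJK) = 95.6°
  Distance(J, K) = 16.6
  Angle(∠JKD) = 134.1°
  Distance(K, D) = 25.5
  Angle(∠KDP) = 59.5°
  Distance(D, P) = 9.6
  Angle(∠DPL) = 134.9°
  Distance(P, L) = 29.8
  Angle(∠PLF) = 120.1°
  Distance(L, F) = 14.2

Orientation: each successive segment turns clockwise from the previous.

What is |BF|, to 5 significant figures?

34.855

B is at the origin; BH runs at 16.1° with length 23.8, so H = (22.867, 6.6001). BH ⟂ HJ, so HJ runs at -73.900°; with |HJ| = 15.4, J = (27.137, -8.1959). ∠HJK = 95.6° gives JK at -158.30° from the x-axis; with |JK| = 16.6, K = (11.714, -14.334). ∠JKD = 134.1° gives KD at 155.80° from the x-axis; with |KD| = 25.5, D = (-11.545, -3.8807). ∠KDP = 59.5° gives DP at 35.300° from the x-axis; with |DP| = 9.6, P = (-3.7106, 1.6668). ∠DPL = 134.9° gives PL at -9.8000° from the x-axis; with |PL| = 29.8, L = (25.655, -3.4055). ∠PLF = 120.1° gives LF at -69.700° from the x-axis; with |LF| = 14.2, F = (30.581, -16.724). Then |BF| = |F − B| = 34.855.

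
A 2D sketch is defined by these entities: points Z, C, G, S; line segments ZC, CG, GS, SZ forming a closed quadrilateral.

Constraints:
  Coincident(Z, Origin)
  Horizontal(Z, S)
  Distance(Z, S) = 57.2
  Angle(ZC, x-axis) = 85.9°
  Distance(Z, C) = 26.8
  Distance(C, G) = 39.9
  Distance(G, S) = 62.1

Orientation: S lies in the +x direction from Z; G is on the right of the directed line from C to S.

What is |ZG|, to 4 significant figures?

13.28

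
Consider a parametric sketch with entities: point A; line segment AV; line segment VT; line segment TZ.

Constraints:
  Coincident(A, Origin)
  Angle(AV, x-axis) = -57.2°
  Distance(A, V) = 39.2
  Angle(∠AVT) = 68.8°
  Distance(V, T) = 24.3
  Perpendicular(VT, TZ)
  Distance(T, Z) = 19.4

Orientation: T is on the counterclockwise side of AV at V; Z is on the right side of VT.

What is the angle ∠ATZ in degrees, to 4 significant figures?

164.5°

A is at the origin; AV runs at -57.2° with length 39.2, so V = 39.2·(cos -57.2°, sin -57.2°) = (21.23, -32.95). ∠AVT = 68.8°, so VT runs at -57.2° + (180° − 68.8°) = 54.00° from the x-axis; with |VT| = 24.3, T = V + 24.3·(cos 54.00°, sin 54.00°) = (35.52, -13.29). VT is perpendicular to TZ; with |TZ| = 19.4 on the right of VT, Z = T + 19.4·(0.8090, -0.5878) = (51.21, -24.69). Then cos ∠ATZ = TA·TZ / (|TA||TZ|), giving 164.5°.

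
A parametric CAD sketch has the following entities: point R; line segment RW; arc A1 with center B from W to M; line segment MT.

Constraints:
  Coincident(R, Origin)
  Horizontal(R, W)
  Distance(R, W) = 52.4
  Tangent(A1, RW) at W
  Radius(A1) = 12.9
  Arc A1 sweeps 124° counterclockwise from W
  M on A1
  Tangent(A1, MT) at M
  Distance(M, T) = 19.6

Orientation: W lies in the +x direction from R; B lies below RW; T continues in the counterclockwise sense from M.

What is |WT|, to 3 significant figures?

36.4

R is at the origin; R and W share the same y with |RW| = 52.4 and W on the +x side, so W = (52.4, 0.00). A1 meets RW tangentially, so BW is at right angles to RW, so B = W + (0, -12.9) = (52.4, -12.9). On A1, W sits at bearing 90° from B; a 124° counterclockwise sweep puts M at bearing 214°, so M = B + 12.9·(cos 214°, sin 214°) = (41.7, -20.1). Since A1 is tangent to MT there, BM ⟂ MT, so MT runs along (−sin 214°, cos 214°); with |MT| = 19.6, T = (52.7, -36.4). Then |WT| = |T − W| = 36.4.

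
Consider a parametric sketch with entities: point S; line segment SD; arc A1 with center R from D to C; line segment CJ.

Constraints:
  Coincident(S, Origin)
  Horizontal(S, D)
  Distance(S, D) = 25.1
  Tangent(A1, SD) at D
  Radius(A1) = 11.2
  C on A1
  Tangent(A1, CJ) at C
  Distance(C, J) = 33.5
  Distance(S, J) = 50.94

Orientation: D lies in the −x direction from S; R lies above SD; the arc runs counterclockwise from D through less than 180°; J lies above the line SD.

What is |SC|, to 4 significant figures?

19.60

Checks: S = (0.00, 0.00) ✓; |RC| = 11.20 ✓; ∠(RC, CJ) = 90.00° ✓; |CJ| = 33.50 ✓; |SJ| = 50.94 ✓.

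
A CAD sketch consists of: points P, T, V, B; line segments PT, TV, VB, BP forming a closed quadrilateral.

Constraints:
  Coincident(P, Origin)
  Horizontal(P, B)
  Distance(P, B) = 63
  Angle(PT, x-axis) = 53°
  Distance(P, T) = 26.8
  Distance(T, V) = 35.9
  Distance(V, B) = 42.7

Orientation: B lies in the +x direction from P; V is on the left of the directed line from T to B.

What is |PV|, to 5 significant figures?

61.519

P is at the origin; P and B share the same y with |PB| = 63.0 and B in +x, so B = (63.0, 0). PT runs at 53.0° with |PT| = 26.8, so T = (16.129, 21.403). V is determined by |TV| = 35.9 and |VB| = 42.7 together: it lies at the intersection of circle(T, 35.9) and circle(B, 42.7). With |TB| = 51.527, the foot of the radical line on TB is 20.577 from T and the perpendicular offset is √(35.9² − 20.577²) = 29.418. Taking the left-of-TB solution: V = (47.066, 39.616).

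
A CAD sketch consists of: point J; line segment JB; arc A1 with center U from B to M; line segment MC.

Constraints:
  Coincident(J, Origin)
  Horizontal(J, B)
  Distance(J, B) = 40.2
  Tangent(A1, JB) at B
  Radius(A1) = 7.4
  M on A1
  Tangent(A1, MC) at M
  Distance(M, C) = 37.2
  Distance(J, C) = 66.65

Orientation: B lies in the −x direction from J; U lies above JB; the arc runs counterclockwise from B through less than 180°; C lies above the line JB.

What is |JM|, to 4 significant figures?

35.22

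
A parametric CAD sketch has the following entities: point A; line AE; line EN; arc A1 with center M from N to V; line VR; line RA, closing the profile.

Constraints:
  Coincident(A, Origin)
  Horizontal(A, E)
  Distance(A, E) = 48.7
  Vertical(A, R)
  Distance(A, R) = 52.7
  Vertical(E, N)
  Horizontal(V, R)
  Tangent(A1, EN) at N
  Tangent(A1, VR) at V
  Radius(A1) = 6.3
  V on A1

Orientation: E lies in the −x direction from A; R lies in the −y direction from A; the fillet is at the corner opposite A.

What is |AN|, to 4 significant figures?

67.27

The virtual corner opposite A is at (-48.70, -52.70). Since A1 is tangent to EN there, MN ⟂ EN and since A1 is tangent to VR there, MV ⟂ VR, with radius 6.3, so the center M sits 6.3 in from both sides at M = (-42.40, -46.40). That places the tangent points at N = (-48.70, -46.40) on EN and V = (-42.40, -52.70) on VR. Then |AN| = |N − A| = 67.27.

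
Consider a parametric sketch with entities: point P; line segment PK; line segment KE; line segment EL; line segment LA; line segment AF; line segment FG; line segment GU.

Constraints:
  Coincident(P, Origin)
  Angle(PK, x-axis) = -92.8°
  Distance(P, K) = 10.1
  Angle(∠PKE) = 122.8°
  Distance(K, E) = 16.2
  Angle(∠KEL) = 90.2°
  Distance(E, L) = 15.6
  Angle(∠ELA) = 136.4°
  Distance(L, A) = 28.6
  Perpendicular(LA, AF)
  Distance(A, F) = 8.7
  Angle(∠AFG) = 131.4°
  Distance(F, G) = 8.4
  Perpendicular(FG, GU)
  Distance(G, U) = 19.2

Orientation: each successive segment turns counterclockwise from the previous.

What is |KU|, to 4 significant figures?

24.69

P is at the origin; PK runs at -92.8° with length 10.1, so K = (-0.4934, -10.09). ∠PKE = 122.8° gives KE at -35.60° from the x-axis; with |KE| = 16.2, E = (12.68, -19.52). ∠KEL = 90.2° gives EL at 54.20° from the x-axis; with |EL| = 15.6, L = (21.80, -6.866). ∠ELA = 136.4° gives LA at 97.80° from the x-axis; with |LA| = 28.6, A = (17.92, 21.47). LA is perpendicular to AF, so AF runs at -172.2°; with |AF| = 8.7, F = (9.303, 20.29). ∠AFG = 131.4° gives FG at -123.6° from the x-axis; with |FG| = 8.4, G = (4.655, 13.29). FG ⟂ GU, so GU runs at -33.60°; with |GU| = 19.2, U = (20.65, 2.667). Then |KU| = |U − K| = 24.69.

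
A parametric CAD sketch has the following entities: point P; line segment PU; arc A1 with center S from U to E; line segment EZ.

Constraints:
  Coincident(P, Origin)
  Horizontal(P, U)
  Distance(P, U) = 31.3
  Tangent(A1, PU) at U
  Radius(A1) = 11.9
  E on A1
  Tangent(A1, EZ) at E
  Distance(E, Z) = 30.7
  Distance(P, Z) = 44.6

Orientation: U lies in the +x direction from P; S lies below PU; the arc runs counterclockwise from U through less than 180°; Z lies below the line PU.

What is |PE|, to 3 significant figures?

22.3

P is at the origin; P and U share the same y with |PU| = 31.3 and U on the +x side, so U = (31.3, 0.00). The tangent condition forces SU to be normal to PU, so S = U + (0, -11.9) = (31.3, -11.9). Since SE ⟂ EZ (tangency), |SZ| = √(11.9² + 30.7²) = 32.9 regardless of where E sits on A1. So Z lies on both circle(P, 44.6) and circle(S, 32.9); the below-PU intersection is Z = (16.6, -41.4). E is the foot of the tangent from Z: E = (19.5, -10.8).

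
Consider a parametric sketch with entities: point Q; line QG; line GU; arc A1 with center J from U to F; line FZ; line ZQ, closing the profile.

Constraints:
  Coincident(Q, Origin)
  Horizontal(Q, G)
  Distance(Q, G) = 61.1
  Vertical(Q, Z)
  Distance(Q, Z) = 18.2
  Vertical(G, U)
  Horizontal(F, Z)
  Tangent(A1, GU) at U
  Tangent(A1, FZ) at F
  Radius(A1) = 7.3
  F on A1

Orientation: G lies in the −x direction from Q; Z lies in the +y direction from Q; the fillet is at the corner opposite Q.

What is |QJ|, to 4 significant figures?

54.89

Q is at the origin; QG is horizontal with |QG| = 61.1 and G on the −x side, so G = (-61.10, 0.000). Q and Z share the same x with |QZ| = 18.2 and Z on the +y side, so Z = (0.000, 18.20). The virtual corner opposite Q is at (-61.10, 18.20). Since A1 is tangent to GU there, JU ⟂ GU and A1 meets FZ tangentially, so JF is at right angles to FZ, with radius 7.3, so the center J sits 7.3 in from both sides at J = (-53.80, 10.90). Then |QJ| = |J − Q| = 54.89.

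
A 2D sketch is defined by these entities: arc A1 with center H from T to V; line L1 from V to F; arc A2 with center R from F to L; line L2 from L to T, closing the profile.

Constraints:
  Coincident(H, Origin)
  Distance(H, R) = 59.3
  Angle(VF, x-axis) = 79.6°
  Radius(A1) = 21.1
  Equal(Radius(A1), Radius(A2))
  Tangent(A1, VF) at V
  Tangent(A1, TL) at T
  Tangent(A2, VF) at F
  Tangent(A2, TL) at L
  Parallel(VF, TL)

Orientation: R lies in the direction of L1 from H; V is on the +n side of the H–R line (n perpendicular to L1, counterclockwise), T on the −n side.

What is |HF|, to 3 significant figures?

62.9

The slot axis is L1's direction at 79.6°, so u = (cos 79.6°, sin 79.6°) = (0.181, 0.984) and n = (−sin 79.6°, cos 79.6°) = (-0.984, 0.181). H is at the origin and R lies 59.3 along u from H, so R = 59.3·u = (10.7, 58.3). Tangency of A1 to both parallel lines with radius 21.1 puts V and T at H ± 21.1·n: V = (-20.8, 3.81), T = (20.8, -3.81). Equal radii place F and L the same way about R: F = R + 21.1·n = (-10.0, 62.1), L = R − 21.1·n = (31.5, 54.5). Then |HF| = |F − H| = 62.9.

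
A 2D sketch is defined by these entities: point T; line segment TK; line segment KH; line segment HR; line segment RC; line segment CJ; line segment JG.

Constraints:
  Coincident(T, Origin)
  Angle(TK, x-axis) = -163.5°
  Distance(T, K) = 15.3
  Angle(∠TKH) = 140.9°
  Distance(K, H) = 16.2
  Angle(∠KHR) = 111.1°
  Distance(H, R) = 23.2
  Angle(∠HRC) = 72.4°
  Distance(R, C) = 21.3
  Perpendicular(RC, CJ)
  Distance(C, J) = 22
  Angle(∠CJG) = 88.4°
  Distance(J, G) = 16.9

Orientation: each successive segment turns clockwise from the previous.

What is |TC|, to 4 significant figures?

20.17

T is at the origin; TK runs at -163.5° with length 15.3, so K = (-14.67, -4.345). ∠TKH = 140.9° gives KH at 157.4° from the x-axis; with |KH| = 16.2, H = (-29.63, 1.880). ∠KHR = 111.1° gives HR at 88.50° from the x-axis; with |HR| = 23.2, R = (-29.02, 25.07). ∠HRC = 72.4° gives RC at -19.10° from the x-axis; with |RC| = 21.3, C = (-8.891, 18.10). Then |TC| = |C − T| = 20.17.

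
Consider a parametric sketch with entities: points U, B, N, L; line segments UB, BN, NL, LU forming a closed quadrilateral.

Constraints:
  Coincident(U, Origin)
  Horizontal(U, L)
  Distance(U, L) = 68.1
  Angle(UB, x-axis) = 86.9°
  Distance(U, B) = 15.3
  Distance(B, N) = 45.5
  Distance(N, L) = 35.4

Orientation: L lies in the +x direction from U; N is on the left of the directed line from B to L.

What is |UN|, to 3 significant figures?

52.2

Checks: |BN| = 45.50 ✓; |NL| = 35.40 ✓.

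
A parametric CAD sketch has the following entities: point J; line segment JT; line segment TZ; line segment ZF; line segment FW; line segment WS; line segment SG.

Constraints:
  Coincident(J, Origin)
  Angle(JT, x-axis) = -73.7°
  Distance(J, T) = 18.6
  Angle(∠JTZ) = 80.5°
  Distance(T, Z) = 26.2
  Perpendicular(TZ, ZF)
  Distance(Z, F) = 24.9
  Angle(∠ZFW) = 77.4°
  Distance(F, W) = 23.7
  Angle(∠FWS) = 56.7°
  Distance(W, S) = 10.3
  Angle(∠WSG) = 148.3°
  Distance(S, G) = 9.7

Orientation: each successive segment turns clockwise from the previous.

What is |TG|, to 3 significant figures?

22.5

∠FWS = 56.7° gives WS at -129° from the x-axis; with |WS| = 10.3, S = (-6.66, -6.62). ∠WSG = 148.3° gives SG at -161° from the x-axis; with |SG| = 9.7, G = (-15.8, -9.81). Then |TG| = |G − T| = 22.5.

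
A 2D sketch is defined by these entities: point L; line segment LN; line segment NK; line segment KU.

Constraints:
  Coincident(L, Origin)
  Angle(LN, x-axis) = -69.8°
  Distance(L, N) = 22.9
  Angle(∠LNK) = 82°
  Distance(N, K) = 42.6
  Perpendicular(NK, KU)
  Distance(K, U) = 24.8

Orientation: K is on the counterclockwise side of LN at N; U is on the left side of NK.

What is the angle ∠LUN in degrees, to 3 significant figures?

27.1°

∠LNK = 82.0°, so NK runs at -69.8° + (180° − 82.0°) = 28.2° from the x-axis; with |NK| = 42.6, K = N + 42.6·(cos 28.2°, sin 28.2°) = (45.5, -1.36). NK ⟂ KU; with |KU| = 24.8 on the left of NK, U = K + 24.8·(-0.473, 0.881) = (33.7, 20.5). Then cos ∠LUN = UL·UN / (|UL||UN|), giving 27.1°.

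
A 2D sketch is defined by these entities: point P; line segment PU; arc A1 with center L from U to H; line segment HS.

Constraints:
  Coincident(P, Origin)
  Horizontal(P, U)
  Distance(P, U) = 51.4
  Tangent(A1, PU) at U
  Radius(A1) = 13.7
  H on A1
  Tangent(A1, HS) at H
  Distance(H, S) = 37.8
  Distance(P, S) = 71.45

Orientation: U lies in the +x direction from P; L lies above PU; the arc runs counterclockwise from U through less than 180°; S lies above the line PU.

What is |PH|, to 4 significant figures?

66.69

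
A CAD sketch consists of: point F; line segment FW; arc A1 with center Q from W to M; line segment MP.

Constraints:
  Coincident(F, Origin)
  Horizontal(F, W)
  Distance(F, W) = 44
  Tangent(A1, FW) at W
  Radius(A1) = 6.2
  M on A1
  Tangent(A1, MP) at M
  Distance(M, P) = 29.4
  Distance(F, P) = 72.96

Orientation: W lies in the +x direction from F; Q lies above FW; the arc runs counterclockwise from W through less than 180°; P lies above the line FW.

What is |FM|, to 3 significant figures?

48.3

Checks: |QM| = 6.200 ✓; ∠(QM, MP) = 90.00° ✓; |MP| = 29.40 ✓; |FP| = 72.96 ✓.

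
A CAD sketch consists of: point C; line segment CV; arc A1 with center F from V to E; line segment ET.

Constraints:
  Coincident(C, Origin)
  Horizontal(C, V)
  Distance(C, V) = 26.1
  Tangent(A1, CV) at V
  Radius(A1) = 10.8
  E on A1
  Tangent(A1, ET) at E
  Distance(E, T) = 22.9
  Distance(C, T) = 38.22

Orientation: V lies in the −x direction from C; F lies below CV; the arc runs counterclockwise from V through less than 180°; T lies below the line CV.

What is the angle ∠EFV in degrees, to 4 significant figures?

136.9°

Checks: ∠(FV, VC) = 90.00° ✓; |FE| = 10.80 ✓; ∠(FE, ET) = 90.00° ✓; |ET| = 22.90 ✓; |CT| = 38.22 ✓.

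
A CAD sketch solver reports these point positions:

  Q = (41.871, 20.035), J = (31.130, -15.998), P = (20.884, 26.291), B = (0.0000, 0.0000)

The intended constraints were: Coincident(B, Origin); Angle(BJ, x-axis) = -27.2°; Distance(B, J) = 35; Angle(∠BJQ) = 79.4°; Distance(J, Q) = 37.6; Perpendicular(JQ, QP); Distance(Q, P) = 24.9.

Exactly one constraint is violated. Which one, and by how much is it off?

Distance(Q, P) = 24.9 — off by 3.00.

B = (0.00, 0.00) ✓; BJ at -27.20° ✓; |BJ| = 35.00 ✓; ∠BJQ = 79.40° ✓; |JQ| = 37.60 ✓; ∠(JQ, QP) = 90.00° ✓; |QP| = 21.90 ✗.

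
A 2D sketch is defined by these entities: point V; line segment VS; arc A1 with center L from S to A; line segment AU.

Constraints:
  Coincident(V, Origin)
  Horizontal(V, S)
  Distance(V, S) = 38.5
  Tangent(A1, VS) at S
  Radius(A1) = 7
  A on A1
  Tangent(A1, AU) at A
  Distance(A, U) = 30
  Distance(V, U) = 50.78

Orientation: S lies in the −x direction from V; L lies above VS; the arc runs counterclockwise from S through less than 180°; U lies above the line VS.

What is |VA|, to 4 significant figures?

32.44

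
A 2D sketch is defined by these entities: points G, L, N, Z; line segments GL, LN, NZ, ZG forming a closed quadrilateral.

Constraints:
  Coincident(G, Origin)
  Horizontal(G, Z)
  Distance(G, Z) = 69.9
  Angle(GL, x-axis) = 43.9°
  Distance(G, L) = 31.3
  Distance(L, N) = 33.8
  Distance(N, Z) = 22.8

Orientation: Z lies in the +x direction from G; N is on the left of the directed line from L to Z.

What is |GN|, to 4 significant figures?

59.05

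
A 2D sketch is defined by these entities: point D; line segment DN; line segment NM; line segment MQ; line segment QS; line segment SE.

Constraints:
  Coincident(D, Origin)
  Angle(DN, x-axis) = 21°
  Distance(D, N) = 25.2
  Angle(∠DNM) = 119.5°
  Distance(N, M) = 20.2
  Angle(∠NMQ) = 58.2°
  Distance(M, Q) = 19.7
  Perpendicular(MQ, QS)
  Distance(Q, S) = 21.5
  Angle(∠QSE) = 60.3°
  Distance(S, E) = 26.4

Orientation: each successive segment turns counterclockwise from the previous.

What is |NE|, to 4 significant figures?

16.40

D is at the origin; DN runs at 21.0° with length 25.2, so N = (23.53, 9.031). ∠DNM = 119.5° gives NM at 81.50° from the x-axis; with |NM| = 20.2, M = (26.51, 29.01). ∠NMQ = 58.2° gives MQ at -156.7° from the x-axis; with |MQ| = 19.7, Q = (8.419, 21.22). MQ ⟂ QS, so QS runs at -66.70°; with |QS| = 21.5, S = (16.92, 1.470). ∠QSE = 60.3° gives SE at 53.00° from the x-axis; with |SE| = 26.4, E = (32.81, 22.55). Then |NE| = |E − N| = 16.40.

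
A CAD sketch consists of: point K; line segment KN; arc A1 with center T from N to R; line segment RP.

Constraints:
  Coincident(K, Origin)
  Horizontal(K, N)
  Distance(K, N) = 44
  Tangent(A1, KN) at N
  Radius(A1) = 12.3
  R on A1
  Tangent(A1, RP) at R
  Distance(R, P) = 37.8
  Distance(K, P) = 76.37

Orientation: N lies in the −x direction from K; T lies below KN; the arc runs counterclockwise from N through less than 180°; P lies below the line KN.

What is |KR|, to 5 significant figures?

57.480

K is at the origin; K and N share the same y with |KN| = 44.0 and N on the −x side, so N = (-44.000, 0.0000). Tangency of A1 to KN means the radius TN is perpendicular to KN, so T = N + (0, -12.3) = (-44.000, -12.300). Since TR ⟂ RP (tangency), |TP| = √(12.3² + 37.8²) = 39.751 regardless of where R sits on A1. So P lies on both circle(K, 76.37) and circle(T, 39.751); the below-KN intersection is P = (-58.226, -49.418). R is the foot of the tangent from P: R = (-56.284, -11.668).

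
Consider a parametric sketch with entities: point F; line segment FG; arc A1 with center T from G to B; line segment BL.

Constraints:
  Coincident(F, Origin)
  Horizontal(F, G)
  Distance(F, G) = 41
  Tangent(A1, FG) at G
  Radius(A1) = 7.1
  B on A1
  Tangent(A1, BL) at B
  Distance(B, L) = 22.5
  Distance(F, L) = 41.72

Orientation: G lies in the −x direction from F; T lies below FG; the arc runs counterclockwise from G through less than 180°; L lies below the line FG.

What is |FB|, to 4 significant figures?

47.68

Checks: |TB| = 7.100 ✓; ∠(TB, BL) = 90.00° ✓; |BL| = 22.50 ✓; |FL| = 41.72 ✓.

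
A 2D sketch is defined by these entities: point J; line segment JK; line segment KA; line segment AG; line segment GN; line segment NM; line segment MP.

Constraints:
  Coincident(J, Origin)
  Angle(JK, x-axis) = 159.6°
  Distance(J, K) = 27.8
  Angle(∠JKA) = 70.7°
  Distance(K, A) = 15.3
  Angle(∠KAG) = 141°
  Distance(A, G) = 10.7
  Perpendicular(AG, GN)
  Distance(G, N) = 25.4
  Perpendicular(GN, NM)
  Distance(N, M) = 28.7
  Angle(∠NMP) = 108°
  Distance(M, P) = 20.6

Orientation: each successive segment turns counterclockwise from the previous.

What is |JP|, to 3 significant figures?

40.6

The perpendicularity gives NM at right angles to GN, so NM runs at 128°; with |NM| = 28.7, M = (-17.4, 24.2). ∠NMP = 108.0° gives MP at -160° from the x-axis; with |MP| = 20.6, P = (-36.7, 17.2). Then |JP| = |P − J| = 40.6.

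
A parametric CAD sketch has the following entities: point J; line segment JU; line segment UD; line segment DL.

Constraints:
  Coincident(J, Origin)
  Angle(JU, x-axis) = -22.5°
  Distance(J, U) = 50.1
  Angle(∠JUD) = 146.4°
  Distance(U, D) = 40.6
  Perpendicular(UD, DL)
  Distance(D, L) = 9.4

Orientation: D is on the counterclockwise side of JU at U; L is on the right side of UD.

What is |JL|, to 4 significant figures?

90.31

J is at the origin; JU runs at -22.5° with length 50.1, so U = 50.1·(cos -22.5°, sin -22.5°) = (46.29, -19.17). ∠JUD = 146.4°, so UD runs at -22.5° + (180° − 146.4°) = 11.10° from the x-axis; with |UD| = 40.6, D = U + 40.6·(cos 11.10°, sin 11.10°) = (86.13, -11.36). UD is perpendicular to DL; with |DL| = 9.4 on the right of UD, L = D + 9.4·(0.1925, -0.9813) = (87.94, -20.58). Then |JL| = |L − J| = 90.31.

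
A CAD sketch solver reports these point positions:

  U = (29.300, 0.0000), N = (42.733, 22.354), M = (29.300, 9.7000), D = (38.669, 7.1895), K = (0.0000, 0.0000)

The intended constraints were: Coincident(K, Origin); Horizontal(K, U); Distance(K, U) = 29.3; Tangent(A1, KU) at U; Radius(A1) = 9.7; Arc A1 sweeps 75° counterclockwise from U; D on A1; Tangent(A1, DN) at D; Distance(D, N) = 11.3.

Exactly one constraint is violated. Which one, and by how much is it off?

Distance(D, N) = 11.3 — off by 4.40.

K = (0.00, 0.00) ✓; K.y = 0.00, U.y = 0.00 ✓; |KU| = 29.30 ✓; ∠(MU, UK) = 90.00° ✓; |MU| = 9.700 ✓; bearing(M→D) − bearing(M→U) = 75.00° ✓; |MD| = 9.700 ✓; ∠(MD, DN) = 90.00° ✓; |DN| = 15.70 ✗.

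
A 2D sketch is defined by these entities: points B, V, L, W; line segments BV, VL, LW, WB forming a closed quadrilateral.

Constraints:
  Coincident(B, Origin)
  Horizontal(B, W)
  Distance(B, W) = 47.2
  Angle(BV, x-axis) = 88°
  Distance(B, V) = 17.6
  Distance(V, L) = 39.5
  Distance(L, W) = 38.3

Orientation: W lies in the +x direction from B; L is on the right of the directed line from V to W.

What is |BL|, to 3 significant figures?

24.1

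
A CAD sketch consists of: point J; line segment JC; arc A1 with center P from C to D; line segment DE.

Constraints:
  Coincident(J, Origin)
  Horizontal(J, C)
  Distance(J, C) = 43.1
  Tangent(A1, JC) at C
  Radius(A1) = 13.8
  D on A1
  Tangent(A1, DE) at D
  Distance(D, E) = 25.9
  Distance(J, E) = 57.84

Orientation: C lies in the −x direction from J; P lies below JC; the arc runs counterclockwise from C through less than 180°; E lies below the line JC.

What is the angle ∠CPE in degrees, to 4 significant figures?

171.7°

Checks: |JC| = 43.10 ✓; |PD| = 13.80 ✓; ∠(PD, DE) = 90.00° ✓; |DE| = 25.90 ✓; |JE| = 57.84 ✓.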